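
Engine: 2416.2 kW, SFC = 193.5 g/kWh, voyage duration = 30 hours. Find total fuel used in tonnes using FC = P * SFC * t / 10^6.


Formula: FC (tonnes) = P * SFC * t / 1,000,000
Step 1 — P * SFC * t = 2416.2 * 193.5 * 30 = 14026041.0 g
Step 2 — FC (tonnes) = 14026041.0 / 1,000,000 ≈ 14.026 tonnes (5 s.f.)

14.026 tonnes


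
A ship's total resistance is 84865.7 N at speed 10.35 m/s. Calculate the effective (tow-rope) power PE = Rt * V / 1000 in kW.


Formula: PE = Rt * V / 1000 (kW)
Step 1 — PE (W) = 84865.7 * 10.35 = 878359.995 W
Step 2 — PE (kW) = 878359.995 / 1000 ≈ 878.36 kW (5 s.f.)

878.36 kW


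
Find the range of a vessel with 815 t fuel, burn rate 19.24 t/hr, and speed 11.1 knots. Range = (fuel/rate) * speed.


Formula: endurance = fuel / rate; range = endurance * speed
Step 1 — endurance = 815 / 19.24 = 42.3597 hours
Step 2 — range = 42.3597 * 11.1 ≈ 470.19 nautical miles (5 s.f.)

470.19 NM


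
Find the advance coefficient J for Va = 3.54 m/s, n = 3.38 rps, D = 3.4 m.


Formula: J = Va / (n * D)
Step 1 — n * D = 3.38 * 3.4 = 11.492
Step 2 — J = 3.54 / 11.492 ≈ 0.30804 (5 s.f.)

0.30804


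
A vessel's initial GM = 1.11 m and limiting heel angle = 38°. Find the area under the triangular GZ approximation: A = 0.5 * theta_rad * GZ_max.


Formula: GZ_max = GM * sin(theta); Area = 0.5 * theta_rad * GZ_max
Step 1 — GZ_max = 1.11 * sin(38°) = 1.11 * 0.615661 = 0.683384 m
Step 2 — theta_rad = 38 * pi/180 = 0.663225 rad
Step 3 — Area = 0.5 * 0.663225 * 0.683384 ≈ 0.22662 m·rad (5 s.f.)

0.22662 m·rad


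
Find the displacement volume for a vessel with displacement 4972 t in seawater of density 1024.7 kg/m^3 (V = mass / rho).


Formula: V = mass / rho
Step 1 — convert tonnes to kg: 4972 t * 1000 = 4972000 kg
Step 2 — V = 4972000 / 1024.7 ≈ 4852.2 m^3 (5 s.f.)

4852.2 m^3


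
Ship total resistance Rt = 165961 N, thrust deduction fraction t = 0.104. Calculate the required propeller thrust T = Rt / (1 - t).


Formula: T = Rt / (1 - t)
Step 1 — (1 - t) = 1 - 0.104 = 0.896
Step 2 — T = 165961 / 0.896 ≈ 185220 N (5 s.f.)

185220 N


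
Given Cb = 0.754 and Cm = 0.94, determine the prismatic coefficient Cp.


Formula: Cp = Cb / Cm
Substituting: Cp = 0.754 / 0.94
Result: Cp ≈ 0.80213 (5 s.f.)

0.80213


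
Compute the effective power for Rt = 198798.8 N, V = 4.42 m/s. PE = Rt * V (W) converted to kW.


Formula: PE = Rt * V / 1000 (kW)
Step 1 — PE (W) = 198798.8 * 4.42 = 878690.696 W
Step 2 — PE (kW) = 878690.696 / 1000 ≈ 878.69 kW (5 s.f.)

878.69 kW


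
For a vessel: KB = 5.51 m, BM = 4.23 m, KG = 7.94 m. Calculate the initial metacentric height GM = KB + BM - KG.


Formula: GM = KB + BM - KG
Step 1 — KM = KB + BM = 5.51 + 4.23 = 9.74 m
Step 2 — GM = KM - KG = 9.74 - 7.94 = 1.8 m

1.8 m


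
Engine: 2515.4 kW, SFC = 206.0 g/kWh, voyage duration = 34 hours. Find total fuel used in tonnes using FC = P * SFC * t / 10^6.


Formula: FC (tonnes) = P * SFC * t / 1,000,000
Step 1 — P * SFC * t = 2515.4 * 206.0 * 34 = 17617861.6 g
Step 2 — FC (tonnes) = 17617861.6 / 1,000,000 ≈ 17.618 tonnes (5 s.f.)

17.618 tonnes


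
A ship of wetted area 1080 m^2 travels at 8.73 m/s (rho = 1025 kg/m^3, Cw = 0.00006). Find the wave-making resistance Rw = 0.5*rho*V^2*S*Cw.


Formula: Rw = 0.5 * rho * V^2 * S * Cw
Step 1 — V^2 = 8.73^2 = 76.2129
Step 2 — 0.5 * rho * V^2 = 0.5 * 1025 * 76.2129 = 39059.11125
Step 3 — Rw = 39059.11125 * 1080 * 0.00006 ≈ 2531.0 N (5 s.f.)

2531.0 N


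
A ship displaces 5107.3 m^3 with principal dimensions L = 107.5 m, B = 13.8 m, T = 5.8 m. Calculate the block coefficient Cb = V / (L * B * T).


Formula: Cb = V / (L * B * T)
Step 1 — L * B * T = 107.5 * 13.8 * 5.8 = 8604.3 m^3
Step 2 — Cb = 5107.3 / 8604.3 ≈ 0.59358 (5 s.f.)

0.59358


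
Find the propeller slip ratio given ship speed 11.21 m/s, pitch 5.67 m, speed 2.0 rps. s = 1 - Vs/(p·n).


Formula: s = 1 - Vs / (p * n)
Step 1 — p * n = 5.67 * 2.0 = 11.34
Step 2 — Vs / (p*n) = 11.21 / 11.34 = 0.988536 (6 d.p.)
Step 3 — s = 1 - 0.988536 = 0.011464

0.011464


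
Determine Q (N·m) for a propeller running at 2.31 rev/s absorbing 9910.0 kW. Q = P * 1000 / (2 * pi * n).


Formula: Q = P_W / (2 * pi * n)
Step 1 — P_W = 9910.0 kW * 1000 = 9910000.0 W
Step 2 — 2 * pi * n = 2 * pi * 2.31 = 14.514158
Step 3 — Q = 9910000.0 / 14.514158 ≈ 682780 N·m (5 s.f.)

682780 N·m


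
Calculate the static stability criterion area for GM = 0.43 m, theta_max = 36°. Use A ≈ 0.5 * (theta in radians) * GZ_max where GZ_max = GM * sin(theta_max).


Formula: GZ_max = GM * sin(theta); Area = 0.5 * theta_rad * GZ_max
Step 1 — GZ_max = 0.43 * sin(36°) = 0.43 * 0.587785 = 0.252748 m
Step 2 — theta_rad = 36 * pi/180 = 0.628319 rad
Step 3 — Area = 0.5 * 0.628319 * 0.252748 ≈ 0.079403 m·rad (5 s.f.)

0.079403 m·rad


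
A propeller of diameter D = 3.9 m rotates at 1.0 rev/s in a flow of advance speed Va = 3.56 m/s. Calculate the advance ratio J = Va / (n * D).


Formula: J = Va / (n * D)
Step 1 — n * D = 1.0 * 3.9 = 3.9
Step 2 — J = 3.56 / 3.9 ≈ 0.91282 (5 s.f.)

0.91282


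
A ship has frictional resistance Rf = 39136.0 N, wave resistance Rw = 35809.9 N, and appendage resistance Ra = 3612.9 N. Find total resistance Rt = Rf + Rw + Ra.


Formula: Rt = Rf + Rw + Ra
Substituting: Rt = 39136.0 + 35809.9 + 3612.9
Result: Rt = 78558.8 N

78558.8 N


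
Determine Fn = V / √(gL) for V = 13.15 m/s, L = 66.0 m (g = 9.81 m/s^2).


Formula: Fn = V / sqrt(g * L)
Step 1 — g * L = 9.81 * 66.0 = 647.46
Step 2 — sqrt(g * L) = sqrt(647.46) = 25.445235
Step 3 — Fn = 13.15 / 25.445235 ≈ 0.51680 (5 s.f.)

0.51680


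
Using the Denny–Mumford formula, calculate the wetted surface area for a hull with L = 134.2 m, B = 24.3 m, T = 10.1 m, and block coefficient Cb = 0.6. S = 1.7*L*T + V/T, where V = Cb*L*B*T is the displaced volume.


Formula: S = 1.7*L*T + V/T with V = Cb*L*B*T, i.e. S = L * (1.7*T + Cb*B)
Step 1 — 1.7*T = 1.7 * 10.1 = 17.17 m
Step 2 — Cb*B = 0.6 * 24.3 = 14.58 m
Step 3 — 1.7*T + Cb*B = 17.17 + 14.58 = 31.75 m
Step 4 — S = 134.2 * 31.75 ≈ 4260.8 m^2 (5 s.f.)

4260.8 m^2


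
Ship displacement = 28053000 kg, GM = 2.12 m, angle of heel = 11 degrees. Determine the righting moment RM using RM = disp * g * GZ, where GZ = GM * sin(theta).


Formula: GZ = GM * sin(theta); RM = disp * g * GZ
Step 1 — GZ = 2.12 * sin(11°) = 2.12 * 0.190809 = 0.404515 m
Step 2 — RM = 28053000 * 9.81 * 0.404515 ≈ 111320000 N·m (5 s.f.)

111320000 N·m


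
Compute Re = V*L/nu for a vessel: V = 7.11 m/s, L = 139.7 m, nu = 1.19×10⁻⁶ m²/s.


Formula: Re = V * L / nu
Step 1 — V * L = 7.11 * 139.7 = 993.267 m^2/s
Step 2 — Re = 993.267 / 1.19e-6 = 8.35e+08

8.35e+08


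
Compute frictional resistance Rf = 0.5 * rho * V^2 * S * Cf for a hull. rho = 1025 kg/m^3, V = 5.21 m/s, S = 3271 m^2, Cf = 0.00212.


Formula: Rf = 0.5 * rho * V^2 * S * Cf
Step 1 — V^2 = 5.21^2 = 27.1441
Step 2 — 0.5 * rho * V^2 = 0.5 * 1025 * 27.1441 = 13911.35125
Step 3 — Rf = 13911.35125 * 3271 * 0.00212 ≈ 96469 N (5 s.f.)

96469 N


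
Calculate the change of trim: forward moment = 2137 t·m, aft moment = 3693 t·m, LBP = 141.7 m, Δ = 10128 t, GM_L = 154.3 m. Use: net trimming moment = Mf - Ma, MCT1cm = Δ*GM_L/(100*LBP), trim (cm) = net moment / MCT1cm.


Formula: net trimming moment = Mf - Ma; MCT1cm = Δ*GM_L/(100*LBP); trim = net moment / MCT1cm
Step 1 — net trimming moment = 2137 - 3693 = -1556 t·m
Step 2 — MCT1cm = 10128 * 154.3 / (100 * 141.7) = 110.2858 t·m/cm
Step 3 — trim = -1556 / 110.2858 ≈ -14.109 cm (5 s.f.)

-14.109 cm


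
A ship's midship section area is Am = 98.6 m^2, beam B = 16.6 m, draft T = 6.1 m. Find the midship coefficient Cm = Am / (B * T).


Formula: Cm = Am / (B * T)
Step 1 — B * T = 16.6 * 6.1 = 101.26 m^2
Step 2 — Cm = 98.6 / 101.26 ≈ 0.97373 (5 s.f.)

0.97373


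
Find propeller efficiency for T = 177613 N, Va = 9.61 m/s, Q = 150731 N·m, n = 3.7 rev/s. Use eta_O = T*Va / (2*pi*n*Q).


Formula: eta = T * Va / (2 * pi * n * Q)
Step 1 — numerator = T * Va = 177613 * 9.61 = 1706860.93
Step 2 — 2 * pi * n = 2 * pi * 3.7 = 23.247786
Step 3 — denominator = 23.247786 * 150731 = 3504162.03
Step 4 — eta = 1706860.93 / 3504162.03 ≈ 0.48710 (5 s.f.)

0.48710


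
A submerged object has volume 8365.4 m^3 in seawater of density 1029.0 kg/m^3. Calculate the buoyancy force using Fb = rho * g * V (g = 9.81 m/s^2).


Formula: Fb = rho * g * V
Substituting: Fb = 1029.0 * 9.81 * 8365.4
Intermediate: 1029.0 * 9.81 = 10094.49
Result: Fb = 10094.49 * 8365.4 ≈ 84444000 N (5 s.f.)

84444000 N


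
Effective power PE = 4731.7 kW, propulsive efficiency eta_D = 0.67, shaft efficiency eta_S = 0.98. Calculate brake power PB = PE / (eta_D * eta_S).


Formula: PB = PE / (eta_D * eta_S)
Step 1 — combined efficiency = eta_D * eta_S = 0.67 * 0.98 = 0.6566
Step 2 — PB = 4731.7 / 0.6566 ≈ 7206.4 kW (5 s.f.)

7206.4 kW


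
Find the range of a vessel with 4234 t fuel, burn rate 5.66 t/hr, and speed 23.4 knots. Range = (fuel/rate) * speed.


Formula: endurance = fuel / rate; range = endurance * speed
Step 1 — endurance = 4234 / 5.66 = 748.0565 hours
Step 2 — range = 748.0565 * 23.4 ≈ 17505 nautical miles (5 s.f.)

17505 NM


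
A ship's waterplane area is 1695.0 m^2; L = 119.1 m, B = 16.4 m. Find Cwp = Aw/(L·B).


Formula: Cwp = Aw / (L * B)
Step 1 — L * B = 119.1 * 16.4 = 1953.24 m^2
Step 2 — Cwp = 1695.0 / 1953.24 ≈ 0.86779 (5 s.f.)

0.86779


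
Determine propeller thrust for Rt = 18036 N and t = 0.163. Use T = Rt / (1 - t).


Formula: T = Rt / (1 - t)
Step 1 — (1 - t) = 1 - 0.163 = 0.837
Step 2 — T = 18036 / 0.837 ≈ 21548 N (5 s.f.)

21548 N


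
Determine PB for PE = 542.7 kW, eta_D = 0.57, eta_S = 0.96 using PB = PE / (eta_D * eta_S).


Formula: PB = PE / (eta_D * eta_S)
Step 1 — combined efficiency = eta_D * eta_S = 0.57 * 0.96 = 0.5472
Step 2 — PB = 542.7 / 0.5472 ≈ 991.78 kW (5 s.f.)

991.78 kW


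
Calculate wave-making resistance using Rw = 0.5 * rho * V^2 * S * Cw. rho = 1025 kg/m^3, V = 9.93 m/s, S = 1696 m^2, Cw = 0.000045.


Formula: Rw = 0.5 * rho * V^2 * S * Cw
Step 1 — V^2 = 9.93^2 = 98.6049
Step 2 — 0.5 * rho * V^2 = 0.5 * 1025 * 98.6049 = 50535.01125
Step 3 — Rw = 50535.01125 * 1696 * 0.000045 ≈ 3856.8 N (5 s.f.)

3856.8 N


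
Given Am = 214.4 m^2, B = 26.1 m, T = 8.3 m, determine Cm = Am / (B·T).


Formula: Cm = Am / (B * T)
Step 1 — B * T = 26.1 * 8.3 = 216.63 m^2
Step 2 — Cm = 214.4 / 216.63 ≈ 0.98971 (5 s.f.)

0.98971


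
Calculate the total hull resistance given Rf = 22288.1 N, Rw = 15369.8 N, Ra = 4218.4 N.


Formula: Rt = Rf + Rw + Ra
Substituting: Rt = 22288.1 + 15369.8 + 4218.4
Result: Rt = 41876.3 N

41876.3 N


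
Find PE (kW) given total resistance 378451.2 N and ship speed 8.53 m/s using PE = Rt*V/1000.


Formula: PE = Rt * V / 1000 (kW)
Step 1 — PE (W) = 378451.2 * 8.53 = 3228188.736 W
Step 2 — PE (kW) = 3228188.736 / 1000 ≈ 3228.2 kW (5 s.f.)

3228.2 kW


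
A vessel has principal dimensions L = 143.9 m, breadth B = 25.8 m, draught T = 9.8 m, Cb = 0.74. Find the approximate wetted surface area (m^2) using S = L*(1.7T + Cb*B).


Formula: S = 1.7*L*T + V/T with V = Cb*L*B*T, i.e. S = L * (1.7*T + Cb*B)
Step 1 — 1.7*T = 1.7 * 9.8 = 16.66 m
Step 2 — Cb*B = 0.74 * 25.8 = 19.092 m
Step 3 — 1.7*T + Cb*B = 16.66 + 19.092 = 35.752 m
Step 4 — S = 143.9 * 35.752 ≈ 5144.7 m^2 (5 s.f.)

5144.7 m^2


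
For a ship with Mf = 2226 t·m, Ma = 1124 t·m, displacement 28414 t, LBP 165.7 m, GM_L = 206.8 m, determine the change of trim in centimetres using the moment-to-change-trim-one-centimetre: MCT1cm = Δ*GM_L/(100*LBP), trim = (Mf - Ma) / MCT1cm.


Formula: net trimming moment = Mf - Ma; MCT1cm = Δ*GM_L/(100*LBP); trim = net moment / MCT1cm
Step 1 — net trimming moment = 2226 - 1124 = 1102 t·m
Step 2 — MCT1cm = 28414 * 206.8 / (100 * 165.7) = 354.6177 t·m/cm
Step 3 — trim = 1102 / 354.6177 ≈ 3.1076 cm (5 s.f.)

3.1076 cm


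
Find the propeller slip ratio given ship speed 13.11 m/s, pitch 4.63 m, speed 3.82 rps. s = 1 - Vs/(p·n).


Formula: s = 1 - Vs / (p * n)
Step 1 — p * n = 4.63 * 3.82 = 17.6866
Step 2 — Vs / (p*n) = 13.11 / 17.6866 = 0.741239 (6 d.p.)
Step 3 — s = 1 - 0.741239 = 0.258761

0.258761


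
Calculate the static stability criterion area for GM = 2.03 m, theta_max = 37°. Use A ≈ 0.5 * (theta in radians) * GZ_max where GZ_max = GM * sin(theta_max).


Formula: GZ_max = GM * sin(theta); Area = 0.5 * theta_rad * GZ_max
Step 1 — GZ_max = 2.03 * sin(37°) = 2.03 * 0.601815 = 1.221684 m
Step 2 — theta_rad = 37 * pi/180 = 0.645772 rad
Step 3 — Area = 0.5 * 0.645772 * 1.221684 ≈ 0.39446 m·rad (5 s.f.)

0.39446 m·rad


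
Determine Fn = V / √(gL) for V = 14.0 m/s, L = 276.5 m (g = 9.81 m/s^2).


Formula: Fn = V / sqrt(g * L)
Step 1 — g * L = 9.81 * 276.5 = 2712.465
Step 2 — sqrt(g * L) = sqrt(2712.465) = 52.081331
Step 3 — Fn = 14.0 / 52.081331 ≈ 0.26881 (5 s.f.)

0.26881


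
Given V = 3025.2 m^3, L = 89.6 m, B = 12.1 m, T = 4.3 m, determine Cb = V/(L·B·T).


Formula: Cb = V / (L * B * T)
Step 1 — L * B * T = 89.6 * 12.1 * 4.3 = 4661.888 m^3
Step 2 — Cb = 3025.2 / 4661.888 ≈ 0.64892 (5 s.f.)

0.64892


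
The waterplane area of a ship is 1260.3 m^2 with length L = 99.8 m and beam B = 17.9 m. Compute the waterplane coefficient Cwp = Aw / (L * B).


Formula: Cwp = Aw / (L * B)
Step 1 — L * B = 99.8 * 17.9 = 1786.42 m^2
Step 2 — Cwp = 1260.3 / 1786.42 ≈ 0.70549 (5 s.f.)

0.70549


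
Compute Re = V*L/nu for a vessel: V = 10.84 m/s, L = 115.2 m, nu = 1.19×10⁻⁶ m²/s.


Formula: Re = V * L / nu
Step 1 — V * L = 10.84 * 115.2 = 1248.768 m^2/s
Step 2 — Re = 1248.768 / 1.19e-6 = 1.05e+09

1.05e+09


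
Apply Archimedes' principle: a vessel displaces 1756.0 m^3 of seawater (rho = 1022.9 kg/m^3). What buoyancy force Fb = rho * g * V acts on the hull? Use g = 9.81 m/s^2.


Formula: Fb = rho * g * V
Substituting: Fb = 1022.9 * 9.81 * 1756.0
Intermediate: 1022.9 * 9.81 = 10034.649
Result: Fb = 10034.649 * 1756.0 ≈ 17621000 N (5 s.f.)

17621000 N


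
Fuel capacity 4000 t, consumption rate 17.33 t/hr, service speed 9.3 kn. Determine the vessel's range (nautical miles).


Formula: endurance = fuel / rate; range = endurance * speed
Step 1 — endurance = 4000 / 17.33 = 230.8136 hours
Step 2 — range = 230.8136 * 9.3 ≈ 2146.6 nautical miles (5 s.f.)

2146.6 NM


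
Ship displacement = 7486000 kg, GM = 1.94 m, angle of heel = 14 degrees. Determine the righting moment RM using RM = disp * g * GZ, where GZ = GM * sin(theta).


Formula: GZ = GM * sin(theta); RM = disp * g * GZ
Step 1 — GZ = 1.94 * sin(14°) = 1.94 * 0.241922 = 0.469329 m
Step 2 — RM = 7486000 * 9.81 * 0.469329 ≈ 34466000 N·m (5 s.f.)

34466000 N·m


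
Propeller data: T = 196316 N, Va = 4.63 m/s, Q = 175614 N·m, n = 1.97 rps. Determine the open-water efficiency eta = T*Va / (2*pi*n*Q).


Formula: eta = T * Va / (2 * pi * n * Q)
Step 1 — numerator = T * Va = 196316 * 4.63 = 908943.08
Step 2 — 2 * pi * n = 2 * pi * 1.97 = 12.377875
Step 3 — denominator = 12.377875 * 175614 = 2173728.14
Step 4 — eta = 908943.08 / 2173728.14 ≈ 0.41815 (5 s.f.)

0.41815


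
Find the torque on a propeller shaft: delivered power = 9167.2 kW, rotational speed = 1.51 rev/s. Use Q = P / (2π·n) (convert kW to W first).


Formula: Q = P_W / (2 * pi * n)
Step 1 — P_W = 9167.2 kW * 1000 = 9167200.0 W
Step 2 — 2 * pi * n = 2 * pi * 1.51 = 9.48761
Step 3 — Q = 9167200.0 / 9.48761 ≈ 966230 N·m (5 s.f.)

966230 N·m


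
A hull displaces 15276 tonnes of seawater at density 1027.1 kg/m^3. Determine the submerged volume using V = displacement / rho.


Formula: V = mass / rho
Step 1 — convert tonnes to kg: 15276 t * 1000 = 15276000 kg
Step 2 — V = 15276000 / 1027.1 ≈ 14873 m^3 (5 s.f.)

14873 m^3


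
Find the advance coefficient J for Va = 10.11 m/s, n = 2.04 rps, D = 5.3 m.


Formula: J = Va / (n * D)
Step 1 — n * D = 2.04 * 5.3 = 10.812
Step 2 — J = 10.11 / 10.812 ≈ 0.93507 (5 s.f.)

0.93507


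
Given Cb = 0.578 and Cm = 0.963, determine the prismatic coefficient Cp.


Formula: Cp = Cb / Cm
Substituting: Cp = 0.578 / 0.963
Result: Cp ≈ 0.60021 (5 s.f.)

0.60021


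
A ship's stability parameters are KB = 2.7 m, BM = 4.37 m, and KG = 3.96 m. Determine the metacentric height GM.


Formula: GM = KB + BM - KG
Step 1 — KM = KB + BM = 2.7 + 4.37 = 7.07 m
Step 2 — GM = KM - KG = 7.07 - 3.96 = 3.11 m

3.11 m


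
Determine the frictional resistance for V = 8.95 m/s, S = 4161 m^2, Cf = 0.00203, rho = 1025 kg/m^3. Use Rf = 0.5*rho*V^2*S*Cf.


Formula: Rf = 0.5 * rho * V^2 * S * Cf
Step 1 — V^2 = 8.95^2 = 80.1025
Step 2 — 0.5 * rho * V^2 = 0.5 * 1025 * 80.1025 = 41052.53125
Step 3 — Rf = 41052.53125 * 4161 * 0.00203 ≈ 346760 N (5 s.f.)

346760 N


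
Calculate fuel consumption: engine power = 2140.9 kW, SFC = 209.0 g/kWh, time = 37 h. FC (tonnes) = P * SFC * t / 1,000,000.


Formula: FC (tonnes) = P * SFC * t / 1,000,000
Step 1 — P * SFC * t = 2140.9 * 209.0 * 37 = 16555579.7 g
Step 2 — FC (tonnes) = 16555579.7 / 1,000,000 ≈ 16.556 tonnes (5 s.f.)

16.556 tonnes


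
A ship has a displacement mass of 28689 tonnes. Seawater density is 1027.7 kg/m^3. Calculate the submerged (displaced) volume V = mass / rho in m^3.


Formula: V = mass / rho
Step 1 — convert tonnes to kg: 28689 t * 1000 = 28689000 kg
Step 2 — V = 28689000 / 1027.7 ≈ 27916 m^3 (5 s.f.)

27916 m^3


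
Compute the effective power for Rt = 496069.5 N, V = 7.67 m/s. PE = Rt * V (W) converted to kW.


Formula: PE = Rt * V / 1000 (kW)
Step 1 — PE (W) = 496069.5 * 7.67 = 3804853.065 W
Step 2 — PE (kW) = 3804853.065 / 1000 ≈ 3804.9 kW (5 s.f.)

3804.9 kW


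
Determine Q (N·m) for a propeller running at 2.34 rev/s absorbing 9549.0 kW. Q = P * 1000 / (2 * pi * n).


Formula: Q = P_W / (2 * pi * n)
Step 1 — P_W = 9549.0 kW * 1000 = 9549000.0 W
Step 2 — 2 * pi * n = 2 * pi * 2.34 = 14.702654
Step 3 — Q = 9549000.0 / 14.702654 ≈ 649470 N·m (5 s.f.)

649470 N·m


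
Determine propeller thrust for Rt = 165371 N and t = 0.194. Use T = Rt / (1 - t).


Formula: T = Rt / (1 - t)
Step 1 — (1 - t) = 1 - 0.194 = 0.806
Step 2 — T = 165371 / 0.806 ≈ 205170 N (5 s.f.)

205170 N


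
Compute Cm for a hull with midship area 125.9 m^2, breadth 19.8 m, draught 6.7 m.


Formula: Cm = Am / (B * T)
Step 1 — B * T = 19.8 * 6.7 = 132.66 m^2
Step 2 — Cm = 125.9 / 132.66 ≈ 0.94904 (5 s.f.)

0.94904


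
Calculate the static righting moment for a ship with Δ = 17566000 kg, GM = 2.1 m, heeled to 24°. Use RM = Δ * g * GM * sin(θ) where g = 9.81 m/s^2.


Formula: GZ = GM * sin(theta); RM = disp * g * GZ
Step 1 — GZ = 2.1 * sin(24°) = 2.1 * 0.406737 = 0.854148 m
Step 2 — RM = 17566000 * 9.81 * 0.854148 ≈ 147190000 N·m (5 s.f.)

147190000 N·m


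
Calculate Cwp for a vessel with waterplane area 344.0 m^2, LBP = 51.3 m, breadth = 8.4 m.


Formula: Cwp = Aw / (L * B)
Step 1 — L * B = 51.3 * 8.4 = 430.92 m^2
Step 2 — Cwp = 344.0 / 430.92 ≈ 0.79829 (5 s.f.)

0.79829


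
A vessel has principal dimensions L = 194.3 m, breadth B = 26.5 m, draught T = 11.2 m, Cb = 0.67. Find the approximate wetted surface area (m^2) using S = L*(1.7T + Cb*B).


Formula: S = 1.7*L*T + V/T with V = Cb*L*B*T, i.e. S = L * (1.7*T + Cb*B)
Step 1 — 1.7*T = 1.7 * 11.2 = 19.04 m
Step 2 — Cb*B = 0.67 * 26.5 = 17.755 m
Step 3 — 1.7*T + Cb*B = 19.04 + 17.755 = 36.795 m
Step 4 — S = 194.3 * 36.795 ≈ 7149.3 m^2 (5 s.f.)

7149.3 m^2


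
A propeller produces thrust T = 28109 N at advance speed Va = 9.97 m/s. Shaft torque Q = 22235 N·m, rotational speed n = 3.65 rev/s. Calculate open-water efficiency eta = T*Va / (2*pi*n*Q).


Formula: eta = T * Va / (2 * pi * n * Q)
Step 1 — numerator = T * Va = 28109 * 9.97 = 280246.73
Step 2 — 2 * pi * n = 2 * pi * 3.65 = 22.933626
Step 3 — denominator = 22.933626 * 22235 = 509929.17
Step 4 — eta = 280246.73 / 509929.17 ≈ 0.54958 (5 s.f.)

0.54958


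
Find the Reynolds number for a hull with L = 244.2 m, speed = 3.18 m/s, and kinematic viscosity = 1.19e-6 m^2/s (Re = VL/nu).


Formula: Re = V * L / nu
Step 1 — V * L = 3.18 * 244.2 = 776.556 m^2/s
Step 2 — Re = 776.556 / 1.19e-6 = 6.53e+08

6.53e+08


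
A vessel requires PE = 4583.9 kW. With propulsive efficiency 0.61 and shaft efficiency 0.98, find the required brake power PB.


Formula: PB = PE / (eta_D * eta_S)
Step 1 — combined efficiency = eta_D * eta_S = 0.61 * 0.98 = 0.5978
Step 2 — PB = 4583.9 / 0.5978 ≈ 7667.9 kW (5 s.f.)

7667.9 kW


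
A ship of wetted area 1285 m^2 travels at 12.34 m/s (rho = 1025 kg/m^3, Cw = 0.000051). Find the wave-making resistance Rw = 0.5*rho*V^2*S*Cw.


Formula: Rw = 0.5 * rho * V^2 * S * Cw
Step 1 — V^2 = 12.34^2 = 152.2756
Step 2 — 0.5 * rho * V^2 = 0.5 * 1025 * 152.2756 = 78041.245
Step 3 — Rw = 78041.245 * 1285 * 0.000051 ≈ 5114.4 N (5 s.f.)

5114.4 N


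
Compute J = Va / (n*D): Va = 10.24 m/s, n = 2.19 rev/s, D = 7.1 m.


Formula: J = Va / (n * D)
Step 1 — n * D = 2.19 * 7.1 = 15.549
Step 2 — J = 10.24 / 15.549 ≈ 0.65856 (5 s.f.)

0.65856


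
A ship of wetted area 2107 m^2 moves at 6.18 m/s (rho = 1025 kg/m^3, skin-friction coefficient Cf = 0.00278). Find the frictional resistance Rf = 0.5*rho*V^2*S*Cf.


Formula: Rf = 0.5 * rho * V^2 * S * Cf
Step 1 — V^2 = 6.18^2 = 38.1924
Step 2 — 0.5 * rho * V^2 = 0.5 * 1025 * 38.1924 = 19573.605
Step 3 — Rf = 19573.605 * 2107 * 0.00278 ≈ 114650 N (5 s.f.)

114650 N


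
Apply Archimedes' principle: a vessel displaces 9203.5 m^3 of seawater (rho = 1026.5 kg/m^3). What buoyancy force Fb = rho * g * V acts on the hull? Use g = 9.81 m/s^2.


Formula: Fb = rho * g * V
Substituting: Fb = 1026.5 * 9.81 * 9203.5
Intermediate: 1026.5 * 9.81 = 10069.965
Result: Fb = 10069.965 * 9203.5 ≈ 92679000 N (5 s.f.)

92679000 N


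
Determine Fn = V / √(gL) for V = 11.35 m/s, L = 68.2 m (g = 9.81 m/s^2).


Formula: Fn = V / sqrt(g * L)
Step 1 — g * L = 9.81 * 68.2 = 669.042
Step 2 — sqrt(g * L) = sqrt(669.042) = 25.865846
Step 3 — Fn = 11.35 / 25.865846 ≈ 0.43880 (5 s.f.)

0.43880


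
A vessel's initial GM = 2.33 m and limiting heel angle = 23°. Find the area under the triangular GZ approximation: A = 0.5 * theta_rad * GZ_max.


Formula: GZ_max = GM * sin(theta); Area = 0.5 * theta_rad * GZ_max
Step 1 — GZ_max = 2.33 * sin(23°) = 2.33 * 0.390731 = 0.910403 m
Step 2 — theta_rad = 23 * pi/180 = 0.401426 rad
Step 3 — Area = 0.5 * 0.401426 * 0.910403 ≈ 0.18273 m·rad (5 s.f.)

0.18273 m·rad


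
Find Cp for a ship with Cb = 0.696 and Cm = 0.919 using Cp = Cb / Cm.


Formula: Cp = Cb / Cm
Substituting: Cp = 0.696 / 0.919
Result: Cp ≈ 0.75734 (5 s.f.)

0.75734


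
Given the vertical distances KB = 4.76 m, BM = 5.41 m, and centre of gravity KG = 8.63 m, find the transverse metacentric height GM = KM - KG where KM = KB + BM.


Formula: GM = KB + BM - KG
Step 1 — KM = KB + BM = 4.76 + 5.41 = 10.17 m
Step 2 — GM = KM - KG = 10.17 - 8.63 = 1.54 m

1.54 m


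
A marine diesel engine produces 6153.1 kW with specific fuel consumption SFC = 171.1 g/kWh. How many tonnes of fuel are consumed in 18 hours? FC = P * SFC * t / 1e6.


Formula: FC (tonnes) = P * SFC * t / 1,000,000
Step 1 — P * SFC * t = 6153.1 * 171.1 * 18 = 18950317.38 g
Step 2 — FC (tonnes) = 18950317.38 / 1,000,000 ≈ 18.950 tonnes (5 s.f.)

18.950 tonnes


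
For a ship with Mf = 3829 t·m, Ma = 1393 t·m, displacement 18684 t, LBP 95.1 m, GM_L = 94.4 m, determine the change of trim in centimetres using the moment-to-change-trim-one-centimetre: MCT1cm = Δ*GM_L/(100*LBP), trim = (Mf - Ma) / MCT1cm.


Formula: net trimming moment = Mf - Ma; MCT1cm = Δ*GM_L/(100*LBP); trim = net moment / MCT1cm
Step 1 — net trimming moment = 3829 - 1393 = 2436 t·m
Step 2 — MCT1cm = 18684 * 94.4 / (100 * 95.1) = 185.4647 t·m/cm
Step 3 — trim = 2436 / 185.4647 ≈ 13.135 cm (5 s.f.)

13.135 cm


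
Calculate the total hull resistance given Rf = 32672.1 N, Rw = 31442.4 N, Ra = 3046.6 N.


Formula: Rt = Rf + Rw + Ra
Substituting: Rt = 32672.1 + 31442.4 + 3046.6
Result: Rt = 67161.1 N

67161.1 N


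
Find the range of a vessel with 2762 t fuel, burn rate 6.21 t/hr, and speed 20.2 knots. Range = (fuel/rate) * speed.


Formula: endurance = fuel / rate; range = endurance * speed
Step 1 — endurance = 2762 / 6.21 = 444.7665 hours
Step 2 — range = 444.7665 * 20.2 ≈ 8984.3 nautical miles (5 s.f.)

8984.3 NM


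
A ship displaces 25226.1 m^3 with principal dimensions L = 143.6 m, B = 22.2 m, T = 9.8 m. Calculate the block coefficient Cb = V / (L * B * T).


Formula: Cb = V / (L * B * T)
Step 1 — L * B * T = 143.6 * 22.2 * 9.8 = 31241.616 m^3
Step 2 — Cb = 25226.1 / 31241.616 ≈ 0.80745 (5 s.f.)

0.80745


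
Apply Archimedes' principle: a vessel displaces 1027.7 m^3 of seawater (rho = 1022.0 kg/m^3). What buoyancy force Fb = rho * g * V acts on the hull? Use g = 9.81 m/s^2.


Formula: Fb = rho * g * V
Substituting: Fb = 1022.0 * 9.81 * 1027.7
Intermediate: 1022.0 * 9.81 = 10025.82
Result: Fb = 10025.82 * 1027.7 ≈ 10304000 N (5 s.f.)

10304000 N


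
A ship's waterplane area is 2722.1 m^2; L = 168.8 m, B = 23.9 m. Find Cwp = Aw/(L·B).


Formula: Cwp = Aw / (L * B)
Step 1 — L * B = 168.8 * 23.9 = 4034.32 m^2
Step 2 — Cwp = 2722.1 / 4034.32 ≈ 0.67474 (5 s.f.)

0.67474


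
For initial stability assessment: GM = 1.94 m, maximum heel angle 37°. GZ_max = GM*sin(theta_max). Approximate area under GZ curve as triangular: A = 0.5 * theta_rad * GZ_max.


Formula: GZ_max = GM * sin(theta); Area = 0.5 * theta_rad * GZ_max
Step 1 — GZ_max = 1.94 * sin(37°) = 1.94 * 0.601815 = 1.167521 m
Step 2 — theta_rad = 37 * pi/180 = 0.645772 rad
Step 3 — Area = 0.5 * 0.645772 * 1.167521 ≈ 0.37698 m·rad (5 s.f.)

0.37698 m·rad


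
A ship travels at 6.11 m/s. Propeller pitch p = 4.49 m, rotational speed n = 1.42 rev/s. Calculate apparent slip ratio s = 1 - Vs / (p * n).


Formula: s = 1 - Vs / (p * n)
Step 1 — p * n = 4.49 * 1.42 = 6.3758
Step 2 — Vs / (p*n) = 6.11 / 6.3758 = 0.958311 (6 d.p.)
Step 3 — s = 1 - 0.958311 = 0.041689

0.041689


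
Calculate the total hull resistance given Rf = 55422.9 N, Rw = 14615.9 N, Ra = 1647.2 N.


Formula: Rt = Rf + Rw + Ra
Substituting: Rt = 55422.9 + 14615.9 + 1647.2
Result: Rt = 71686.0 N

71686.0 N


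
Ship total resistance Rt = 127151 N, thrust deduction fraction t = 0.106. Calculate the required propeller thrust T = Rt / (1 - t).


Formula: T = Rt / (1 - t)
Step 1 — (1 - t) = 1 - 0.106 = 0.894
Step 2 — T = 127151 / 0.894 ≈ 142230 N (5 s.f.)

142230 N


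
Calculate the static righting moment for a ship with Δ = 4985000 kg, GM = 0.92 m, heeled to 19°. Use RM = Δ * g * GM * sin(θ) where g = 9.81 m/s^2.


Formula: GZ = GM * sin(theta); RM = disp * g * GZ
Step 1 — GZ = 0.92 * sin(19°) = 0.92 * 0.325568 = 0.299523 m
Step 2 — RM = 4985000 * 9.81 * 0.299523 ≈ 14648000 N·m (5 s.f.)

14648000 N·m


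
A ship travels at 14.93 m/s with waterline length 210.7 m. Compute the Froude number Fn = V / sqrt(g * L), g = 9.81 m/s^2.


Formula: Fn = V / sqrt(g * L)
Step 1 — g * L = 9.81 * 210.7 = 2066.967
Step 2 — sqrt(g * L) = sqrt(2066.967) = 45.463909
Step 3 — Fn = 14.93 / 45.463909 ≈ 0.32839 (5 s.f.)

0.32839


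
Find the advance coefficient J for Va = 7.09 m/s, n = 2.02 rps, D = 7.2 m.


Formula: J = Va / (n * D)
Step 1 — n * D = 2.02 * 7.2 = 14.544
Step 2 — J = 7.09 / 14.544 ≈ 0.48749 (5 s.f.)

0.48749


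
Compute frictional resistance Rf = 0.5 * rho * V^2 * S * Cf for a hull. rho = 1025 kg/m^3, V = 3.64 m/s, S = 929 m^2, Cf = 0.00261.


Formula: Rf = 0.5 * rho * V^2 * S * Cf
Step 1 — V^2 = 3.64^2 = 13.2496
Step 2 — 0.5 * rho * V^2 = 0.5 * 1025 * 13.2496 = 6790.42
Step 3 — Rf = 6790.42 * 929 * 0.00261 ≈ 16465 N (5 s.f.)

16465 N


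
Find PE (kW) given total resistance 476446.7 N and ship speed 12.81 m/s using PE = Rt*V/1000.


Formula: PE = Rt * V / 1000 (kW)
Step 1 — PE (W) = 476446.7 * 12.81 = 6103282.227 W
Step 2 — PE (kW) = 6103282.227 / 1000 ≈ 6103.3 kW (5 s.f.)

6103.3 kW


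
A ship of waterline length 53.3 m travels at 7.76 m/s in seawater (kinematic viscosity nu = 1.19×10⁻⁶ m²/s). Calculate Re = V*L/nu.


Formula: Re = V * L / nu
Step 1 — V * L = 7.76 * 53.3 = 413.608 m^2/s
Step 2 — Re = 413.608 / 1.19e-6 = 3.48e+08

3.48e+08


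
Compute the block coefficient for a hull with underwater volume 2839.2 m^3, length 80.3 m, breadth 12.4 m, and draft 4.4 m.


Formula: Cb = V / (L * B * T)
Step 1 — L * B * T = 80.3 * 12.4 * 4.4 = 4381.168 m^3
Step 2 — Cb = 2839.2 / 4381.168 ≈ 0.64805 (5 s.f.)

0.64805


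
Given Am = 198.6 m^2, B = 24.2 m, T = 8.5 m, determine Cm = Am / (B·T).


Formula: Cm = Am / (B * T)
Step 1 — B * T = 24.2 * 8.5 = 205.7 m^2
Step 2 — Cm = 198.6 / 205.7 ≈ 0.96548 (5 s.f.)

0.96548


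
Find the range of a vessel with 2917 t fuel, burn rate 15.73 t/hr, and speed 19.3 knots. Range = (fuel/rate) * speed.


Formula: endurance = fuel / rate; range = endurance * speed
Step 1 — endurance = 2917 / 15.73 = 185.4418 hours
Step 2 — range = 185.4418 * 19.3 ≈ 3579.0 nautical miles (5 s.f.)

3579.0 NM


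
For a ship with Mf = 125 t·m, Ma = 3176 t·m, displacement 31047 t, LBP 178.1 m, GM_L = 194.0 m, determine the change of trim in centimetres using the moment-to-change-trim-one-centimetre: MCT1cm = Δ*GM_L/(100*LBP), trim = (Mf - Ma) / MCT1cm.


Formula: net trimming moment = Mf - Ma; MCT1cm = Δ*GM_L/(100*LBP); trim = net moment / MCT1cm
Step 1 — net trimming moment = 125 - 3176 = -3051 t·m
Step 2 — MCT1cm = 31047 * 194.0 / (100 * 178.1) = 338.1874 t·m/cm
Step 3 — trim = -3051 / 338.1874 ≈ -9.0216 cm (5 s.f.)

-9.0216 cm


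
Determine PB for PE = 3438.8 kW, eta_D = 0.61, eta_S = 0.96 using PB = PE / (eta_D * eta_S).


Formula: PB = PE / (eta_D * eta_S)
Step 1 — combined efficiency = eta_D * eta_S = 0.61 * 0.96 = 0.5856
Step 2 — PB = 3438.8 / 0.5856 ≈ 5872.3 kW (5 s.f.)

5872.3 kW


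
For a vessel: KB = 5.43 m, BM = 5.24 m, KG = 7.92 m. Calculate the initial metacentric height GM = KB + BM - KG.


Formula: GM = KB + BM - KG
Step 1 — KM = KB + BM = 5.43 + 5.24 = 10.67 m
Step 2 — GM = KM - KG = 10.67 - 7.92 = 2.75 m

2.75 m


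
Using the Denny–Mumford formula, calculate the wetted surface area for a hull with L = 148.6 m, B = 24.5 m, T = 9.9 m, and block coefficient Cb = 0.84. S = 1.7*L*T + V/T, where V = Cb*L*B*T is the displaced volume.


Formula: S = 1.7*L*T + V/T with V = Cb*L*B*T, i.e. S = L * (1.7*T + Cb*B)
Step 1 — 1.7*T = 1.7 * 9.9 = 16.83 m
Step 2 — Cb*B = 0.84 * 24.5 = 20.58 m
Step 3 — 1.7*T + Cb*B = 16.83 + 20.58 = 37.41 m
Step 4 — S = 148.6 * 37.41 ≈ 5559.1 m^2 (5 s.f.)

5559.1 m^2


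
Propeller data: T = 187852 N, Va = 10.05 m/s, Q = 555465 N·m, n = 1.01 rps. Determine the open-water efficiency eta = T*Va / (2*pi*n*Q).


Formula: eta = T * Va / (2 * pi * n * Q)
Step 1 — numerator = T * Va = 187852 * 10.05 = 1887912.6
Step 2 — 2 * pi * n = 2 * pi * 1.01 = 6.346017
Step 3 — denominator = 6.346017 * 555465 = 3524990.33
Step 4 — eta = 1887912.6 / 3524990.33 ≈ 0.53558 (5 s.f.)

0.53558


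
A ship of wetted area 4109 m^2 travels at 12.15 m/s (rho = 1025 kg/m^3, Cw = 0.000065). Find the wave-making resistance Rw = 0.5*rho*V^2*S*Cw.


Formula: Rw = 0.5 * rho * V^2 * S * Cw
Step 1 — V^2 = 12.15^2 = 147.6225
Step 2 — 0.5 * rho * V^2 = 0.5 * 1025 * 147.6225 = 75656.53125
Step 3 — Rw = 75656.53125 * 4109 * 0.000065 ≈ 20207 N (5 s.f.)

20207 N


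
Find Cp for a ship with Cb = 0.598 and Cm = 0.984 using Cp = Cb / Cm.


Formula: Cp = Cb / Cm
Substituting: Cp = 0.598 / 0.984
Result: Cp ≈ 0.60772 (5 s.f.)

0.60772


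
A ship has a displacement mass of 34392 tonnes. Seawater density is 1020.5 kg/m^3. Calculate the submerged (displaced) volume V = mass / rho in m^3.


Formula: V = mass / rho
Step 1 — convert tonnes to kg: 34392 t * 1000 = 34392000 kg
Step 2 — V = 34392000 / 1020.5 ≈ 33701 m^3 (5 s.f.)

33701 m^3


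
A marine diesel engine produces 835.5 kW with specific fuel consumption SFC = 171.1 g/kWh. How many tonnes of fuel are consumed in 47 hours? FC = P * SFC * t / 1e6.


Formula: FC (tonnes) = P * SFC * t / 1,000,000
Step 1 — P * SFC * t = 835.5 * 171.1 * 47 = 6718840.35 g
Step 2 — FC (tonnes) = 6718840.35 / 1,000,000 ≈ 6.7188 tonnes (5 s.f.)

6.7188 tonnes


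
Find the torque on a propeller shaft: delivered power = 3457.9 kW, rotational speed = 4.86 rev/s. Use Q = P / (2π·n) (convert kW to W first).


Formula: Q = P_W / (2 * pi * n)
Step 1 — P_W = 3457.9 kW * 1000 = 3457900.0 W
Step 2 — 2 * pi * n = 2 * pi * 4.86 = 30.536281
Step 3 — Q = 3457900.0 / 30.536281 ≈ 113240 N·m (5 s.f.)

113240 N·m


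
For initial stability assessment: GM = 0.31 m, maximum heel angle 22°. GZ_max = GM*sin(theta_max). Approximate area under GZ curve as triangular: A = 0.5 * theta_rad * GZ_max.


Formula: GZ_max = GM * sin(theta); Area = 0.5 * theta_rad * GZ_max
Step 1 — GZ_max = 0.31 * sin(22°) = 0.31 * 0.374607 = 0.116128 m
Step 2 — theta_rad = 22 * pi/180 = 0.383972 rad
Step 3 — Area = 0.5 * 0.383972 * 0.116128 ≈ 0.022295 m·rad (5 s.f.)

0.022295 m·rad


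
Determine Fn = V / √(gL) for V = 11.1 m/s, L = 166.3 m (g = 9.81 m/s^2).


Formula: Fn = V / sqrt(g * L)
Step 1 — g * L = 9.81 * 166.3 = 1631.403
Step 2 — sqrt(g * L) = sqrt(1631.403) = 40.39063
Step 3 — Fn = 11.1 / 40.39063 ≈ 0.27482 (5 s.f.)

0.27482


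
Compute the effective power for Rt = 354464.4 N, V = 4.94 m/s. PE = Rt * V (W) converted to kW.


Formula: PE = Rt * V / 1000 (kW)
Step 1 — PE (W) = 354464.4 * 4.94 = 1751054.136 W
Step 2 — PE (kW) = 1751054.136 / 1000 ≈ 1751.1 kW (5 s.f.)

1751.1 kW


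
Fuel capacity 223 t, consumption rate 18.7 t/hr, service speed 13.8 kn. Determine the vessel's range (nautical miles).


Formula: endurance = fuel / rate; range = endurance * speed
Step 1 — endurance = 223 / 18.7 = 11.9251 hours
Step 2 — range = 11.9251 * 13.8 ≈ 164.57 nautical miles (5 s.f.)

164.57 NM


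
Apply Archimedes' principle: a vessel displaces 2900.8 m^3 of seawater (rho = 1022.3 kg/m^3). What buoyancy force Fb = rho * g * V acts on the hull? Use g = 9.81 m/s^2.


Formula: Fb = rho * g * V
Substituting: Fb = 1022.3 * 9.81 * 2900.8
Intermediate: 1022.3 * 9.81 = 10028.763
Result: Fb = 10028.763 * 2900.8 ≈ 29091000 N (5 s.f.)

29091000 N


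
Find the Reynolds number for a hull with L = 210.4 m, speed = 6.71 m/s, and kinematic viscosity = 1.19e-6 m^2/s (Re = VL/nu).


Formula: Re = V * L / nu
Step 1 — V * L = 6.71 * 210.4 = 1411.784 m^2/s
Step 2 — Re = 1411.784 / 1.19e-6 = 1.19e+09

1.19e+09


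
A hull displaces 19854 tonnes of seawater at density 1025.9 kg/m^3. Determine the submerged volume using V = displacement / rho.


Formula: V = mass / rho
Step 1 — convert tonnes to kg: 19854 t * 1000 = 19854000 kg
Step 2 — V = 19854000 / 1025.9 ≈ 19353 m^3 (5 s.f.)

19353 m^3


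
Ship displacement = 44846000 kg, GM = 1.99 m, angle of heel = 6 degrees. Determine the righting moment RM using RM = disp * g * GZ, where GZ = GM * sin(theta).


Formula: GZ = GM * sin(theta); RM = disp * g * GZ
Step 1 — GZ = 1.99 * sin(6°) = 1.99 * 0.104528 = 0.208011 m
Step 2 — RM = 44846000 * 9.81 * 0.208011 ≈ 91512000 N·m (5 s.f.)

91512000 N·m


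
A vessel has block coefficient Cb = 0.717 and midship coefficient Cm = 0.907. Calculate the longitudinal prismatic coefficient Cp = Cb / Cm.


Formula: Cp = Cb / Cm
Substituting: Cp = 0.717 / 0.907
Result: Cp ≈ 0.79052 (5 s.f.)

0.79052


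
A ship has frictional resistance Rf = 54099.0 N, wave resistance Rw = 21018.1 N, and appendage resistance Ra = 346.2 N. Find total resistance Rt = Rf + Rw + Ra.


Formula: Rt = Rf + Rw + Ra
Substituting: Rt = 54099.0 + 21018.1 + 346.2
Result: Rt = 75463.3 N

75463.3 N


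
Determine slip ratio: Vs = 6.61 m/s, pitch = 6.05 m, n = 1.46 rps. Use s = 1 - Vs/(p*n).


Formula: s = 1 - Vs / (p * n)
Step 1 — p * n = 6.05 * 1.46 = 8.833
Step 2 — Vs / (p*n) = 6.61 / 8.833 = 0.74833 (6 d.p.)
Step 3 — s = 1 - 0.74833 = 0.25167

0.25167


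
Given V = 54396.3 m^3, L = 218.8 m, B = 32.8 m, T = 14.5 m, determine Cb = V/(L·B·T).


Formula: Cb = V / (L * B * T)
Step 1 — L * B * T = 218.8 * 32.8 * 14.5 = 104061.28 m^3
Step 2 — Cb = 54396.3 / 104061.28 ≈ 0.52273 (5 s.f.)

0.52273


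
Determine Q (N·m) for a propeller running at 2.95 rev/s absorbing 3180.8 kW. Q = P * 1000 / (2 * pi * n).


Formula: Q = P_W / (2 * pi * n)
Step 1 — P_W = 3180.8 kW * 1000 = 3180800.0 W
Step 2 — 2 * pi * n = 2 * pi * 2.95 = 18.535397
Step 3 — Q = 3180800.0 / 18.535397 ≈ 171610 N·m (5 s.f.)

171610 N·m


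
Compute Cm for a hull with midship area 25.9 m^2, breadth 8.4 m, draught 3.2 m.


Formula: Cm = Am / (B * T)
Step 1 — B * T = 8.4 * 3.2 = 26.88 m^2
Step 2 — Cm = 25.9 / 26.88 ≈ 0.96354 (5 s.f.)

0.96354


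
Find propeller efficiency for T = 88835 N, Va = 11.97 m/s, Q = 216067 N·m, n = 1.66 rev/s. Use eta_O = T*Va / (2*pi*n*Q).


Formula: eta = T * Va / (2 * pi * n * Q)
Step 1 — numerator = T * Va = 88835 * 11.97 = 1063354.95
Step 2 — 2 * pi * n = 2 * pi * 1.66 = 10.430088
Step 3 — denominator = 10.430088 * 216067 = 2253597.82
Step 4 — eta = 1063354.95 / 2253597.82 ≈ 0.47185 (5 s.f.)

0.47185


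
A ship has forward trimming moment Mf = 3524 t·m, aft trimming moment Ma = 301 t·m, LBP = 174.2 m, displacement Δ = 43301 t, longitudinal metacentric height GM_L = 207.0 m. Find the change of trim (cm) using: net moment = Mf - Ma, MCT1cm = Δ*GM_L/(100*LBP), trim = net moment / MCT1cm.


Formula: net trimming moment = Mf - Ma; MCT1cm = Δ*GM_L/(100*LBP); trim = net moment / MCT1cm
Step 1 — net trimming moment = 3524 - 301 = 3223 t·m
Step 2 — MCT1cm = 43301 * 207.0 / (100 * 174.2) = 514.5412 t·m/cm
Step 3 — trim = 3223 / 514.5412 ≈ 6.2638 cm (5 s.f.)

6.2638 cm


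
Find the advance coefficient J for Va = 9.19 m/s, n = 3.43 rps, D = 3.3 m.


Formula: J = Va / (n * D)
Step 1 — n * D = 3.43 * 3.3 = 11.319
Step 2 — J = 9.19 / 11.319 ≈ 0.81191 (5 s.f.)

0.81191


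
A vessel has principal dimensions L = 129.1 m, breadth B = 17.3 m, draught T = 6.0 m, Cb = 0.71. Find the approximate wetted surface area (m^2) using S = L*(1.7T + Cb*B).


Formula: S = 1.7*L*T + V/T with V = Cb*L*B*T, i.e. S = L * (1.7*T + Cb*B)
Step 1 — 1.7*T = 1.7 * 6.0 = 10.2 m
Step 2 — Cb*B = 0.71 * 17.3 = 12.283 m
Step 3 — 1.7*T + Cb*B = 10.2 + 12.283 = 22.483 m
Step 4 — S = 129.1 * 22.483 ≈ 2902.6 m^2 (5 s.f.)

2902.6 m^2


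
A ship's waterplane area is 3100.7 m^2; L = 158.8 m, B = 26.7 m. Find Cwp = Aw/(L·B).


Formula: Cwp = Aw / (L * B)
Step 1 — L * B = 158.8 * 26.7 = 4239.96 m^2
Step 2 — Cwp = 3100.7 / 4239.96 ≈ 0.73130 (5 s.f.)

0.73130


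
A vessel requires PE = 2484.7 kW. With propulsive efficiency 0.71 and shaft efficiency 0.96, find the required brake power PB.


Formula: PB = PE / (eta_D * eta_S)
Step 1 — combined efficiency = eta_D * eta_S = 0.71 * 0.96 = 0.6816
Step 2 — PB = 2484.7 / 0.6816 ≈ 3645.4 kW (5 s.f.)

3645.4 kW


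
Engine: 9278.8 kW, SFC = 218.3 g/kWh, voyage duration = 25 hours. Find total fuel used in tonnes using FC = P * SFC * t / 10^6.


Formula: FC (tonnes) = P * SFC * t / 1,000,000
Step 1 — P * SFC * t = 9278.8 * 218.3 * 25 = 50639051.0 g
Step 2 — FC (tonnes) = 50639051.0 / 1,000,000 ≈ 50.639 tonnes (5 s.f.)

50.639 tonnes
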